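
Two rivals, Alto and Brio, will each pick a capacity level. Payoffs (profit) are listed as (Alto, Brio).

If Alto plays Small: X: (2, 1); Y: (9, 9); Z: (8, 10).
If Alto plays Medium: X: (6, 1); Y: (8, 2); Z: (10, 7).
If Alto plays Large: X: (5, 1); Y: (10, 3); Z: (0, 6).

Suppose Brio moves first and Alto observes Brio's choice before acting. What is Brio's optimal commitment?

Z

Work backward from Alto's decision.
- X: BR = Medium, leader payoff 1.
- Y: BR = Large, leader payoff 3.
- Z: BR = Medium, leader payoff 7.
Brio's induced payoffs are 1, 3, 7, so Brio commits to Z. Subgame-perfect outcome: (Medium, Z) with payoffs (10, 7).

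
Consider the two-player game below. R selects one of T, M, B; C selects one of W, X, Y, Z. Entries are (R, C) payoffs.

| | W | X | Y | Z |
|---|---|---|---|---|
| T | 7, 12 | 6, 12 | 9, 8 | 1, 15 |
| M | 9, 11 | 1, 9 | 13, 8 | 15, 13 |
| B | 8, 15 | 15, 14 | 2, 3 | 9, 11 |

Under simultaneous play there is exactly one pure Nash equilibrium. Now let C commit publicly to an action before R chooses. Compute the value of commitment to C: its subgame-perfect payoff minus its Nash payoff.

Work backward from R's decision.
- W: R compares 7, 9, 8 and picks M; C would get 11.
- X: R compares 6, 1, 15 and picks B; C would get 14.
- Y: R compares 9, 13, 2 and picks M; C would get 8.
- Z: R compares 1, 15, 9 and picks M; C would get 13.
C's induced payoffs are 11, 14, 8, 13, so C commits to X. Subgame-perfect outcome: (B, X) with payoffs (15, 14).
Now find the simultaneous Nash equilibrium.
R's best replies: W→M; X→B; Y→M; Z→M.
C's best replies: T→Z; M→Z; B→W.
The unique mutual best reply is (M, Z), giving (15, 13).
C's commitment gain: 14 − 13 = 1.

1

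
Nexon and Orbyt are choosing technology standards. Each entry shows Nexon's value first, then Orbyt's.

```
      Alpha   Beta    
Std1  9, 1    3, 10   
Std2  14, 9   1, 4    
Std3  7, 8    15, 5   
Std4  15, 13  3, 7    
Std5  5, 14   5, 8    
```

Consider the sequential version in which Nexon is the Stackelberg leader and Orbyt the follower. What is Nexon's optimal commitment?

Orbyt best-responds to each possible Nexon move:
- Std1 → Orbyt plays Beta (best of 1, 10); Nexon gets 3.
- Std2 → Orbyt plays Alpha (best of 9, 4); Nexon gets 14.
- Std3 → Orbyt plays Alpha (best of 8, 5); Nexon gets 7.
- Std4 → Orbyt plays Alpha (best of 13, 7); Nexon gets 15.
- Std5 → Orbyt plays Alpha (best of 14, 8); Nexon gets 5.
Nexon's induced payoffs are 3, 14, 7, 15, 5, so Nexon commits to Std4. Subgame-perfect outcome: (Std4, Alpha) with payoffs (15, 13).

Std4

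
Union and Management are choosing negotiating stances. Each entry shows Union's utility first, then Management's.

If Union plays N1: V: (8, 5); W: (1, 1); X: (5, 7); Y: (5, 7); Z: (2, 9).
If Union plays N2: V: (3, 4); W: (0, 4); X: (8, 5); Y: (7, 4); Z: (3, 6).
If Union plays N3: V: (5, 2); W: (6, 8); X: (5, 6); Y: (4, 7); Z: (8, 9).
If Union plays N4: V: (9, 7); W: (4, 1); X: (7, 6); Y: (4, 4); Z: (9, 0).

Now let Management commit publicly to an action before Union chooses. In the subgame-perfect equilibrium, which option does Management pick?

Solve by backward induction (Management leads).
- V → Union plays N4 (best of 8, 3, 5, 9); Management gets 7.
- W → Union plays N3 (best of 1, 0, 6, 4); Management gets 8.
- X → Union plays N2 (best of 5, 8, 5, 7); Management gets 5.
- Y → Union plays N2 (best of 5, 7, 4, 4); Management gets 4.
- Z → Union plays N4 (best of 2, 3, 8, 9); Management gets 0.
Management's induced payoffs are 7, 8, 5, 4, 0, so Management commits to W. Subgame-perfect outcome: (N3, W) with payoffs (6, 8).

W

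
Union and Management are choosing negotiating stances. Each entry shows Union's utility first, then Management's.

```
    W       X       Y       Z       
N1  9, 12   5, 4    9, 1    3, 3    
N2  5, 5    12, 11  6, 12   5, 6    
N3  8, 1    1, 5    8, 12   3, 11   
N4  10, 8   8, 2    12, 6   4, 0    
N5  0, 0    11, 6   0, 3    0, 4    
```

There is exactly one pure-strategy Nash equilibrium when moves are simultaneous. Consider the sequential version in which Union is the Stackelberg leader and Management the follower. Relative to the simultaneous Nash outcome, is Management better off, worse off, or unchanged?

worse off

Solve by backward induction (Union leads).
- N1 → Management plays W (best of 12, 4, 1, 3); Union gets 9.
- N2 → Management plays Y (best of 5, 11, 12, 6); Union gets 6.
- N3 → Management plays Y (best of 1, 5, 12, 11); Union gets 8.
- N4 → Management plays W (best of 8, 2, 6, 0); Union gets 10.
- N5 → Management plays X (best of 0, 6, 3, 4); Union gets 11.
Maximizing over 9, 6, 8, 10, 11, Union chooses N5. Subgame-perfect outcome: (N5, X) with payoffs (11, 6).
Under simultaneous play:
Union's best replies: W→N4; X→N2; Y→N4; Z→N2.
Management's best replies: N1→W; N2→Y; N3→Y; N4→W; N5→X.
The unique mutual best reply is (N4, W), giving (10, 8).
Management earns 6 sequentially versus 8 at the Nash outcome: worse off.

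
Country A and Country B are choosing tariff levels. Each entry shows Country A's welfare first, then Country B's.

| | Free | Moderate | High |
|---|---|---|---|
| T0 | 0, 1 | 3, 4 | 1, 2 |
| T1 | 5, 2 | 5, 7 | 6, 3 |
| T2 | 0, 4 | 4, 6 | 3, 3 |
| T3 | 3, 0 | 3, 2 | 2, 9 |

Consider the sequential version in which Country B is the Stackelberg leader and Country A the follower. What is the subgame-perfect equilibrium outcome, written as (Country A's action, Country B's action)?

(T1, Moderate)

Country A best-responds to each possible Country B move:
- Free: BR = T1, leader payoff 2.
- Moderate: BR = T1, leader payoff 7.
- High: BR = T1, leader payoff 3.
Maximizing over 2, 7, 3, Country B chooses Moderate. Subgame-perfect outcome: (T1, Moderate) with payoffs (5, 7).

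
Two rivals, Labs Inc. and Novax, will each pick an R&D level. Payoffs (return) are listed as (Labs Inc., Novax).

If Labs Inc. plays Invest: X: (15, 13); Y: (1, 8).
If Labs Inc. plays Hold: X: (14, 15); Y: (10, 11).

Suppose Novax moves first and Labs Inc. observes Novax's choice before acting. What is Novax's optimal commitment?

Solve by backward induction (Novax leads).
- X: Labs Inc. compares 15, 14 and picks Invest; Novax would get 13.
- Y: Labs Inc. compares 1, 10 and picks Hold; Novax would get 11.
Maximizing over 13, 11, Novax chooses X. Subgame-perfect outcome: (Invest, X) with payoffs (15, 13).

X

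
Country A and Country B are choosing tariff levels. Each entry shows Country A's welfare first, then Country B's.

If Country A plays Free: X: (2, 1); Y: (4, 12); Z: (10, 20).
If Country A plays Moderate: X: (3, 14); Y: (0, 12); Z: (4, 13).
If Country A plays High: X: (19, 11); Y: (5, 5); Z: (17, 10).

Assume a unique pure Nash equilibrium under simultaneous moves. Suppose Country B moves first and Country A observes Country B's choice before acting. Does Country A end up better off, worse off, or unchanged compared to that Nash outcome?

Solve by backward induction (Country B leads).
- X: BR = High, leader payoff 11.
- Y: BR = High, leader payoff 5.
- Z: BR = High, leader payoff 10.
Country B's induced payoffs are 11, 5, 10, so Country B commits to X. Subgame-perfect outcome: (High, X) with payoffs (19, 11).
Under simultaneous play:
Country A's best replies: X→High; Y→High; Z→High.
Country B's best replies: Free→Z; Moderate→X; High→X.
The unique mutual best reply is (High, X), giving (19, 11).
Country A earns 19 sequentially versus 19 at the Nash outcome: unchanged.

unchanged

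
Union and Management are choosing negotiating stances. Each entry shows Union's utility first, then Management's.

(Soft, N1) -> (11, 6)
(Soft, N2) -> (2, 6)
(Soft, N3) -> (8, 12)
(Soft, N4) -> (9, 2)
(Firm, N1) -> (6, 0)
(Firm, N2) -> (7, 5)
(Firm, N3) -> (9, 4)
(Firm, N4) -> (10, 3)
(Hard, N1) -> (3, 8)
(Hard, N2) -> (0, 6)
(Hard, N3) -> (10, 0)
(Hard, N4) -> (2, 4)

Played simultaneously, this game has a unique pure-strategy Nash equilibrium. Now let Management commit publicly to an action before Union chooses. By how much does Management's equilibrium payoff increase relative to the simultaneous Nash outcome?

1

Work backward from Union's decision.
- N1 → Union plays Soft (best of 11, 6, 3); Management gets 6.
- N2 → Union plays Firm (best of 2, 7, 0); Management gets 5.
- N3 → Union plays Hard (best of 8, 9, 10); Management gets 0.
- N4 → Union plays Firm (best of 9, 10, 2); Management gets 3.
Among 6, 5, 0, 3, the best is 6 at N1. Subgame-perfect outcome: (Soft, N1) with payoffs (11, 6).
Under simultaneous play:
Union's best replies: N1→Soft; N2→Firm; N3→Hard; N4→Firm.
Management's best replies: Soft→N3; Firm→N2; Hard→N1.
Only (Firm, N2) has each player best-responding; Nash payoffs (7, 5).
Management's commitment gain: 6 − 5 = 1.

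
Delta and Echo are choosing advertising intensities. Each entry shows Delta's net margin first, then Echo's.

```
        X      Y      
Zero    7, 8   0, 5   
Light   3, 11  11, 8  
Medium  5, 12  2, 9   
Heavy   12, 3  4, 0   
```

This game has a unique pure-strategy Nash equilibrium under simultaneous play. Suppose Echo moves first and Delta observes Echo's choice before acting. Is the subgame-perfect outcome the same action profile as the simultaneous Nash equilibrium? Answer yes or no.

Work backward from Delta's decision.
- X: Delta compares 7, 3, 5, 12 and picks Heavy; Echo would get 3.
- Y: Delta compares 0, 11, 2, 4 and picks Light; Echo would get 8.
Echo's induced payoffs are 3, 8, so Echo commits to Y. Subgame-perfect outcome: (Light, Y) with payoffs (11, 8).
Now find the simultaneous Nash equilibrium.
Delta's best replies: X→Heavy; Y→Light.
Echo's best replies: Zero→X; Light→X; Medium→X; Heavy→X.
Only (Heavy, X) has each player best-responding; Nash payoffs (12, 3).
Sequential outcome (Light, Y) differs from the Nash profile (Heavy, X).

no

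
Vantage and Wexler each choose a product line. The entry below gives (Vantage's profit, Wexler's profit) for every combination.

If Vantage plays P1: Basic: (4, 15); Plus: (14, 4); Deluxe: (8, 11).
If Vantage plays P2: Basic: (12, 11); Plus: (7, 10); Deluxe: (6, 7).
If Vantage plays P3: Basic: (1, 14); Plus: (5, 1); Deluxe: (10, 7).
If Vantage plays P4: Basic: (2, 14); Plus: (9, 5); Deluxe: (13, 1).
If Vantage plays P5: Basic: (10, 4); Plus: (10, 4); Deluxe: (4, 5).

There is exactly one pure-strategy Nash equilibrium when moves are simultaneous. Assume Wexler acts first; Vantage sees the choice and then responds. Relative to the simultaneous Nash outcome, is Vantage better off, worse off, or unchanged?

Work backward from Vantage's decision.
- Basic: BR = P2, leader payoff 11.
- Plus: BR = P1, leader payoff 4.
- Deluxe: BR = P4, leader payoff 1.
Wexler's induced payoffs are 11, 4, 1, so Wexler commits to Basic. Subgame-perfect outcome: (P2, Basic) with payoffs (12, 11).
Under simultaneous play:
Vantage's best replies: Basic→P2; Plus→P1; Deluxe→P4.
Wexler's best replies: P1→Basic; P2→Basic; P3→Basic; P4→Basic; P5→Deluxe.
The unique mutual best reply is (P2, Basic), giving (12, 11).
Vantage earns 12 sequentially versus 12 at the Nash outcome: unchanged.

unchanged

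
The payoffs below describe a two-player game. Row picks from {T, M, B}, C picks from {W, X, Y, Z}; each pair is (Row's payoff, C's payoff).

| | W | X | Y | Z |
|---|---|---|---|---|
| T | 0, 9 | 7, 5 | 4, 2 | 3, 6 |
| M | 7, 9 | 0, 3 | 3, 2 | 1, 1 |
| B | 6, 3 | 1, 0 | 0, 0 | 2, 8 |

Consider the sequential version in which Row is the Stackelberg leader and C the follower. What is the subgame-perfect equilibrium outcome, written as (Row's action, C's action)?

(M, W)

Work backward from C's decision.
- T: BR = W, leader payoff 0.
- M: BR = W, leader payoff 7.
- B: BR = Z, leader payoff 2.
Among 0, 7, 2, the best is 7 at M. Subgame-perfect outcome: (M, W) with payoffs (7, 9).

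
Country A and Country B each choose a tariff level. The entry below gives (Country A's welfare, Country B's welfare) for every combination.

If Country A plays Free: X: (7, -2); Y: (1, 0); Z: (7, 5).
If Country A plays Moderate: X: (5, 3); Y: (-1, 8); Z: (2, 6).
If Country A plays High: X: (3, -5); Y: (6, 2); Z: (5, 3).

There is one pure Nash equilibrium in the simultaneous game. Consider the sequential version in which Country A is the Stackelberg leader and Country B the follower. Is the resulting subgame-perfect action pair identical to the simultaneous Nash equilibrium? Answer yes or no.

Backward induction with Country A moving first.
- Free: Country B compares -2, 0, 5 and picks Z; Country A would get 7.
- Moderate: Country B compares 3, 8, 6 and picks Y; Country A would get -1.
- High: Country B compares -5, 2, 3 and picks Z; Country A would get 5.
Country A's induced payoffs are 7, -1, 5, so Country A commits to Free. Subgame-perfect outcome: (Free, Z) with payoffs (7, 5).
For the simultaneous game, intersect best replies.
Country A's best replies: X→Free; Y→High; Z→Free.
Country B's best replies: Free→Z; Moderate→Y; High→Z.
The unique mutual best reply is (Free, Z), giving (7, 5).
Sequential outcome (Free, Z) coincides with the Nash profile (Free, Z).

yes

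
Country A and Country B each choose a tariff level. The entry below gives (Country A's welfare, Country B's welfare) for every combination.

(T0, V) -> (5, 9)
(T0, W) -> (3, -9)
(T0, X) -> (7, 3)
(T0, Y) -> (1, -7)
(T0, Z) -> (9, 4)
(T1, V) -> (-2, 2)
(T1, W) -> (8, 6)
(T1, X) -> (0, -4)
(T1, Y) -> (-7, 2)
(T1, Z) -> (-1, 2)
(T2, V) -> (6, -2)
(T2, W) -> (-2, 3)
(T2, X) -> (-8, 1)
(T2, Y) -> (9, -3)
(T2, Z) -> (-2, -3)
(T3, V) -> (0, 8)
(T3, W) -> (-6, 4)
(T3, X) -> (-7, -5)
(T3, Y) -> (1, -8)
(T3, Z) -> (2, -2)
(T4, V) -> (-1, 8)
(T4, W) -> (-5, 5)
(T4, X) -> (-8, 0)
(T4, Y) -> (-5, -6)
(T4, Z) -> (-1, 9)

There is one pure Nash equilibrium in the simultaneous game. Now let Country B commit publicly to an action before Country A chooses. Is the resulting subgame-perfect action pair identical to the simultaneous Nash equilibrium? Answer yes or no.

yes

Work backward from Country A's decision.
- V → Country A plays T2 (best of 5, -2, 6, 0, -1); Country B gets -2.
- W → Country A plays T1 (best of 3, 8, -2, -6, -5); Country B gets 6.
- X → Country A plays T0 (best of 7, 0, -8, -7, -8); Country B gets 3.
- Y → Country A plays T2 (best of 1, -7, 9, 1, -5); Country B gets -3.
- Z → Country A plays T0 (best of 9, -1, -2, 2, -1); Country B gets 4.
Maximizing over -2, 6, 3, -3, 4, Country B chooses W. Subgame-perfect outcome: (T1, W) with payoffs (8, 6).
Now find the simultaneous Nash equilibrium.
Country A's best replies: V→T2; W→T1; X→T0; Y→T2; Z→T0.
Country B's best replies: T0→V; T1→W; T2→W; T3→V; T4→Z.
Only (T1, W) has each player best-responding; Nash payoffs (8, 6).
Sequential outcome (T1, W) coincides with the Nash profile (T1, W).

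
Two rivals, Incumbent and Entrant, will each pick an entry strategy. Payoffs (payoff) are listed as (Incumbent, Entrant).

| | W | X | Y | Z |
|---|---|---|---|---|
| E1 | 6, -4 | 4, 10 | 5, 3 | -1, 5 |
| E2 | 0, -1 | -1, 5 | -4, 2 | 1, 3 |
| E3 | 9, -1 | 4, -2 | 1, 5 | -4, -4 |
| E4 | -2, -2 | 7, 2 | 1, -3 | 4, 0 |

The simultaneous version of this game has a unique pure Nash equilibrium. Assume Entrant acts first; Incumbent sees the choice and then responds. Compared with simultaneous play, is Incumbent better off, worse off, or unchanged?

Work backward from Incumbent's decision.
- W → Incumbent plays E3 (best of 6, 0, 9, -2); Entrant gets -1.
- X → Incumbent plays E4 (best of 4, -1, 4, 7); Entrant gets 2.
- Y → Incumbent plays E1 (best of 5, -4, 1, 1); Entrant gets 3.
- Z → Incumbent plays E4 (best of -1, 1, -4, 4); Entrant gets 0.
Maximizing over -1, 2, 3, 0, Entrant chooses Y. Subgame-perfect outcome: (E1, Y) with payoffs (5, 3).
Now find the simultaneous Nash equilibrium.
Incumbent's best replies: W→E3; X→E4; Y→E1; Z→E4.
Entrant's best replies: E1→X; E2→X; E3→Y; E4→X.
The unique mutual best reply is (E4, X), giving (7, 2).
Incumbent earns 5 sequentially versus 7 at the Nash outcome: worse off.

worse off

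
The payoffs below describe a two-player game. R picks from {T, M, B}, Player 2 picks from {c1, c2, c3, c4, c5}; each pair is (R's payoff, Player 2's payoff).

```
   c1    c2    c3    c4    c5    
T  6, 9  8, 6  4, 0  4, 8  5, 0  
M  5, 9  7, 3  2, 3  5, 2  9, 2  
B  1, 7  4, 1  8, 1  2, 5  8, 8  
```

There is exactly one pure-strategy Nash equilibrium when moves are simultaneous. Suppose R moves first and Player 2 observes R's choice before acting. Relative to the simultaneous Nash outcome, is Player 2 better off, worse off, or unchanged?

Backward induction with R moving first.
- T: Player 2 compares 9, 6, 0, 8, 0 and picks c1; R would get 6.
- M: Player 2 compares 9, 3, 3, 2, 2 and picks c1; R would get 5.
- B: Player 2 compares 7, 1, 1, 5, 8 and picks c5; R would get 8.
Among 6, 5, 8, the best is 8 at B. Subgame-perfect outcome: (B, c5) with payoffs (8, 8).
Now find the simultaneous Nash equilibrium.
R's best replies: c1→T; c2→T; c3→B; c4→M; c5→M.
Player 2's best replies: T→c1; M→c1; B→c5.
The unique mutual best reply is (T, c1), giving (6, 9).
Player 2 earns 8 sequentially versus 9 at the Nash outcome: worse off.

worse off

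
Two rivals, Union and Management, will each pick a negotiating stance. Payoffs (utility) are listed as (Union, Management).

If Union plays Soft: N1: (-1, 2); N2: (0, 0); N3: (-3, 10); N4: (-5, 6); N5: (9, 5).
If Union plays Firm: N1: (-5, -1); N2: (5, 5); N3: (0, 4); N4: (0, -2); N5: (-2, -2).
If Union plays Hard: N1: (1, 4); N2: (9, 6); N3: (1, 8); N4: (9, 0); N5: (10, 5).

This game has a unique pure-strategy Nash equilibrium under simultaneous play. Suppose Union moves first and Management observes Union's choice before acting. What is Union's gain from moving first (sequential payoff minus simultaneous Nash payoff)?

4

Work backward from Management's decision.
- Soft: BR = N3, leader payoff -3.
- Firm: BR = N2, leader payoff 5.
- Hard: BR = N3, leader payoff 1.
Maximizing over -3, 5, 1, Union chooses Firm. Subgame-perfect outcome: (Firm, N2) with payoffs (5, 5).
Under simultaneous play:
Union's best replies: N1→Hard; N2→Hard; N3→Hard; N4→Hard; N5→Hard.
Management's best replies: Soft→N3; Firm→N2; Hard→N3.
The unique mutual best reply is (Hard, N3), giving (1, 8).
Union's commitment gain: 5 − 1 = 4.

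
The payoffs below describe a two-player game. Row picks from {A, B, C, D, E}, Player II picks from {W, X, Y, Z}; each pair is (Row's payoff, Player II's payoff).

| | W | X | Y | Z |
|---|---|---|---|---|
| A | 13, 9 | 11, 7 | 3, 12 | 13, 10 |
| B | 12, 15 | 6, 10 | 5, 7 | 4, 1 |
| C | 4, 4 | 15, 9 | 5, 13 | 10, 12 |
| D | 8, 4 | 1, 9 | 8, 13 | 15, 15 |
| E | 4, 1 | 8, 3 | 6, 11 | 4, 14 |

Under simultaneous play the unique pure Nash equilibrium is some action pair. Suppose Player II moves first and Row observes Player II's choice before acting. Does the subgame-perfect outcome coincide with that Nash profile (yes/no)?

Work backward from Row's decision.
- W → Row plays A (best of 13, 12, 4, 8, 4); Player II gets 9.
- X → Row plays C (best of 11, 6, 15, 1, 8); Player II gets 9.
- Y → Row plays D (best of 3, 5, 5, 8, 6); Player II gets 13.
- Z → Row plays D (best of 13, 4, 10, 15, 4); Player II gets 15.
Player II's induced payoffs are 9, 9, 13, 15, so Player II commits to Z. Subgame-perfect outcome: (D, Z) with payoffs (15, 15).
For the simultaneous game, intersect best replies.
Row's best replies: W→A; X→C; Y→D; Z→D.
Player II's best replies: A→Y; B→W; C→Y; D→Z; E→Z.
Only (D, Z) has each player best-responding; Nash payoffs (15, 15).
Sequential outcome (D, Z) coincides with the Nash profile (D, Z).

yes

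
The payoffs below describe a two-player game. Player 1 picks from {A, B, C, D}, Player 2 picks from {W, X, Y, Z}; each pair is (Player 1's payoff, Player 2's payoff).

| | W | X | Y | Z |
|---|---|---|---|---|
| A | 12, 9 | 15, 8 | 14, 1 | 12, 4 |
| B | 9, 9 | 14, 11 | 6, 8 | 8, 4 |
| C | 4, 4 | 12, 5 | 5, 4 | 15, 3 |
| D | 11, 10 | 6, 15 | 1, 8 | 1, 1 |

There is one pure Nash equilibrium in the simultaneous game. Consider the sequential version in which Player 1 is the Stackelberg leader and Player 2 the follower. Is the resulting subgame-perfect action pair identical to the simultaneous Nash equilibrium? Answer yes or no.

Work backward from Player 2's decision.
- A → Player 2 plays W (best of 9, 8, 1, 4); Player 1 gets 12.
- B → Player 2 plays X (best of 9, 11, 8, 4); Player 1 gets 14.
- C → Player 2 plays X (best of 4, 5, 4, 3); Player 1 gets 12.
- D → Player 2 plays X (best of 10, 15, 8, 1); Player 1 gets 6.
Among 12, 14, 12, 6, the best is 14 at B. Subgame-perfect outcome: (B, X) with payoffs (14, 11).
Now find the simultaneous Nash equilibrium.
Player 1's best replies: W→A; X→A; Y→A; Z→C.
Player 2's best replies: A→W; B→X; C→X; D→X.
The unique mutual best reply is (A, W), giving (12, 9).
Sequential outcome (B, X) differs from the Nash profile (A, W).

no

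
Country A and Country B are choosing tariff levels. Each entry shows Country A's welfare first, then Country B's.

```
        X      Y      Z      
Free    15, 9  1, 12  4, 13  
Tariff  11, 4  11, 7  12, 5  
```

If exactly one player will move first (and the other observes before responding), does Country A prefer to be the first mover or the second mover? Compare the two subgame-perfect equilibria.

second

If Country A leads: Country B's best replies are Free→Z, Tariff→Y; Country A's induced payoffs 4, 11; outcome (Tariff, Y), payoffs (11, 7).
If Country B leads: Country A's best replies are X→Free, Y→Tariff, Z→Tariff; Country B's induced payoffs 9, 7, 5; outcome (Free, X), payoffs (15, 9).
Country A gets 11 moving first and 15 moving second, so Country A prefers to move second.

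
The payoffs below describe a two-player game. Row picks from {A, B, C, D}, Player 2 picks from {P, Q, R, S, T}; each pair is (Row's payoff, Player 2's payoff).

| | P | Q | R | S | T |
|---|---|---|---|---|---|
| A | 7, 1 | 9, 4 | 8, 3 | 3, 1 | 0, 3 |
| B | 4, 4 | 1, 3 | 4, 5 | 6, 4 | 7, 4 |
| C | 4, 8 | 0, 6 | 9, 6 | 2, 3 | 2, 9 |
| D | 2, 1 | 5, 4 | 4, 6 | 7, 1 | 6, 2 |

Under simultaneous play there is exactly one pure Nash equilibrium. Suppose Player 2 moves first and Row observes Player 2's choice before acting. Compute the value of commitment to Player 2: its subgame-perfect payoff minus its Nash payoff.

2

Row best-responds to each possible Player 2 move:
- P → Row plays A (best of 7, 4, 4, 2); Player 2 gets 1.
- Q → Row plays A (best of 9, 1, 0, 5); Player 2 gets 4.
- R → Row plays C (best of 8, 4, 9, 4); Player 2 gets 6.
- S → Row plays D (best of 3, 6, 2, 7); Player 2 gets 1.
- T → Row plays B (best of 0, 7, 2, 6); Player 2 gets 4.
Player 2's induced payoffs are 1, 4, 6, 1, 4, so Player 2 commits to R. Subgame-perfect outcome: (C, R) with payoffs (9, 6).
Under simultaneous play:
Row's best replies: P→A; Q→A; R→C; S→D; T→B.
Player 2's best replies: A→Q; B→R; C→T; D→R.
Only (A, Q) has each player best-responding; Nash payoffs (9, 4).
Player 2's commitment gain: 6 − 4 = 2.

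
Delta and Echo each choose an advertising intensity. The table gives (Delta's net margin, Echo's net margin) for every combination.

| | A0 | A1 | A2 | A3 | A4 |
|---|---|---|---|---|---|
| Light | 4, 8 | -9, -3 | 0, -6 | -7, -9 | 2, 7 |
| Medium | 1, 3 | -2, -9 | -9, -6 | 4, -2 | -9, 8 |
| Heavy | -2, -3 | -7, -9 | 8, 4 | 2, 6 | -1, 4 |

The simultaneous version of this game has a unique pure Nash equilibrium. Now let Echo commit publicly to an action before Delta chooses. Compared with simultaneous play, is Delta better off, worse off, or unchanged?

Backward induction with Echo moving first.
- A0: Delta compares 4, 1, -2 and picks Light; Echo would get 8.
- A1: Delta compares -9, -2, -7 and picks Medium; Echo would get -9.
- A2: Delta compares 0, -9, 8 and picks Heavy; Echo would get 4.
- A3: Delta compares -7, 4, 2 and picks Medium; Echo would get -2.
- A4: Delta compares 2, -9, -1 and picks Light; Echo would get 7.
Among 8, -9, 4, -2, 7, the best is 8 at A0. Subgame-perfect outcome: (Light, A0) with payoffs (4, 8).
Under simultaneous play:
Delta's best replies: A0→Light; A1→Medium; A2→Heavy; A3→Medium; A4→Light.
Echo's best replies: Light→A0; Medium→A4; Heavy→A3.
The unique mutual best reply is (Light, A0), giving (4, 8).
Delta earns 4 sequentially versus 4 at the Nash outcome: unchanged.

unchanged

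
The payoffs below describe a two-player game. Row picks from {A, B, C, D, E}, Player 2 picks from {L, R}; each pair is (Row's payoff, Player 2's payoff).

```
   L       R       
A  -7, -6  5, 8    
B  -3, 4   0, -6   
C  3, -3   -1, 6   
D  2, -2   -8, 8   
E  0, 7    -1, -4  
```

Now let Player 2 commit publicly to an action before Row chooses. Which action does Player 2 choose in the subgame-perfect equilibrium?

Solve by backward induction (Player 2 leads).
- L → Row plays C (best of -7, -3, 3, 2, 0); Player 2 gets -3.
- R → Row plays A (best of 5, 0, -1, -8, -1); Player 2 gets 8.
Player 2's induced payoffs are -3, 8, so Player 2 commits to R. Subgame-perfect outcome: (A, R) with payoffs (5, 8).

R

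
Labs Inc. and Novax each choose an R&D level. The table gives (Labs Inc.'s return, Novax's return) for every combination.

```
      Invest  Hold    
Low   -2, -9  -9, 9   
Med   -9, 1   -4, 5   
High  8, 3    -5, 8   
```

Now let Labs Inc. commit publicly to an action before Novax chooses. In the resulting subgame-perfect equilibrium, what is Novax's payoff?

Work backward from Novax's decision.
- Low: Novax compares -9, 9 and picks Hold; Labs Inc. would get -9.
- Med: Novax compares 1, 5 and picks Hold; Labs Inc. would get -4.
- High: Novax compares 3, 8 and picks Hold; Labs Inc. would get -5.
Maximizing over -9, -4, -5, Labs Inc. chooses Med. Subgame-perfect outcome: (Med, Hold) with payoffs (-4, 5).

5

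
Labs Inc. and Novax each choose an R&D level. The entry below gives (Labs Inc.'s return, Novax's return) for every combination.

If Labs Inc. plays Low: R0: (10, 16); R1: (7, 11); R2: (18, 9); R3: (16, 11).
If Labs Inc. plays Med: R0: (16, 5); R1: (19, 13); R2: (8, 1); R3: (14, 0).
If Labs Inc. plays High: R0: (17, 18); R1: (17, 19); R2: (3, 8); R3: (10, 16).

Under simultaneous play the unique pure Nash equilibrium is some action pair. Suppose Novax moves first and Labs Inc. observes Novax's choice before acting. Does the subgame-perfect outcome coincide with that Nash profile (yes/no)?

no

Labs Inc. best-responds to each possible Novax move:
- R0: BR = High, leader payoff 18.
- R1: BR = Med, leader payoff 13.
- R2: BR = Low, leader payoff 9.
- R3: BR = Low, leader payoff 11.
Maximizing over 18, 13, 9, 11, Novax chooses R0. Subgame-perfect outcome: (High, R0) with payoffs (17, 18).
For the simultaneous game, intersect best replies.
Labs Inc.'s best replies: R0→High; R1→Med; R2→Low; R3→Low.
Novax's best replies: Low→R0; Med→R1; High→R1.
The unique mutual best reply is (Med, R1), giving (19, 13).
Sequential outcome (High, R0) differs from the Nash profile (Med, R1).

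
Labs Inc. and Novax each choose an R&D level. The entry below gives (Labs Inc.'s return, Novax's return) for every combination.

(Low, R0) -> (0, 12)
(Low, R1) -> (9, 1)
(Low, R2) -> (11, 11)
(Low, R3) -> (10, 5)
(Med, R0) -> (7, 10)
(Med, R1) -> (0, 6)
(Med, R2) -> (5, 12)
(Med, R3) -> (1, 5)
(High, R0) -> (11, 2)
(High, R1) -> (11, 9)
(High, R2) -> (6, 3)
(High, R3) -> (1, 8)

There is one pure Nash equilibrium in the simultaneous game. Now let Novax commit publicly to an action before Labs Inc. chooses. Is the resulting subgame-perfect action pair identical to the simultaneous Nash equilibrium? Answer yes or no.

Labs Inc. best-responds to each possible Novax move:
- R0: BR = High, leader payoff 2.
- R1: BR = High, leader payoff 9.
- R2: BR = Low, leader payoff 11.
- R3: BR = Low, leader payoff 5.
Novax's induced payoffs are 2, 9, 11, 5, so Novax commits to R2. Subgame-perfect outcome: (Low, R2) with payoffs (11, 11).
Under simultaneous play:
Labs Inc.'s best replies: R0→High; R1→High; R2→Low; R3→Low.
Novax's best replies: Low→R0; Med→R2; High→R1.
The unique mutual best reply is (High, R1), giving (11, 9).
Sequential outcome (Low, R2) differs from the Nash profile (High, R1).

no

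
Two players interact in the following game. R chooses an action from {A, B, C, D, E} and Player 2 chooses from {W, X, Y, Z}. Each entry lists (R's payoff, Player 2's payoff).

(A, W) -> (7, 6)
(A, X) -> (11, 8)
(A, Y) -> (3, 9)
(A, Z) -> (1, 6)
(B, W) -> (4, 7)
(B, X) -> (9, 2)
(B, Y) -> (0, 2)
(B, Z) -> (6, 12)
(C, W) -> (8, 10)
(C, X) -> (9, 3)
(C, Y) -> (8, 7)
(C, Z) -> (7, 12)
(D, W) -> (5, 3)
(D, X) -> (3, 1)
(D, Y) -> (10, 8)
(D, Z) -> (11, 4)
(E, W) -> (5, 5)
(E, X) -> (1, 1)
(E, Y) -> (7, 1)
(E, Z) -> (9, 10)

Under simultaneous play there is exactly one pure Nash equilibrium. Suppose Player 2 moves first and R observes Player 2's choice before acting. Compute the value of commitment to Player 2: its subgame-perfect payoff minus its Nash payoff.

2

R best-responds to each possible Player 2 move:
- W: R compares 7, 4, 8, 5, 5 and picks C; Player 2 would get 10.
- X: R compares 11, 9, 9, 3, 1 and picks A; Player 2 would get 8.
- Y: R compares 3, 0, 8, 10, 7 and picks D; Player 2 would get 8.
- Z: R compares 1, 6, 7, 11, 9 and picks D; Player 2 would get 4.
Player 2's induced payoffs are 10, 8, 8, 4, so Player 2 commits to W. Subgame-perfect outcome: (C, W) with payoffs (8, 10).
Under simultaneous play:
R's best replies: W→C; X→A; Y→D; Z→D.
Player 2's best replies: A→Y; B→Z; C→Z; D→Y; E→Z.
Only (D, Y) has each player best-responding; Nash payoffs (10, 8).
Player 2's commitment gain: 10 − 8 = 2.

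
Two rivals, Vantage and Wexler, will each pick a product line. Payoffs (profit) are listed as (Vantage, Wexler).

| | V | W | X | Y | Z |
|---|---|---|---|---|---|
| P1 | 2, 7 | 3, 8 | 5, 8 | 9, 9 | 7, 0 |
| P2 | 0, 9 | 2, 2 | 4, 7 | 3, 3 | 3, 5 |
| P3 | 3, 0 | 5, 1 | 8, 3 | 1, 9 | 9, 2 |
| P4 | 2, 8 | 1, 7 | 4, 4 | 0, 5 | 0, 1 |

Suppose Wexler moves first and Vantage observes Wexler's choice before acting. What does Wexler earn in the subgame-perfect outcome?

Vantage best-responds to each possible Wexler move:
- V → Vantage plays P3 (best of 2, 0, 3, 2); Wexler gets 0.
- W → Vantage plays P3 (best of 3, 2, 5, 1); Wexler gets 1.
- X → Vantage plays P3 (best of 5, 4, 8, 4); Wexler gets 3.
- Y → Vantage plays P1 (best of 9, 3, 1, 0); Wexler gets 9.
- Z → Vantage plays P3 (best of 7, 3, 9, 0); Wexler gets 2.
Wexler's induced payoffs are 0, 1, 3, 9, 2, so Wexler commits to Y. Subgame-perfect outcome: (P1, Y) with payoffs (9, 9).

9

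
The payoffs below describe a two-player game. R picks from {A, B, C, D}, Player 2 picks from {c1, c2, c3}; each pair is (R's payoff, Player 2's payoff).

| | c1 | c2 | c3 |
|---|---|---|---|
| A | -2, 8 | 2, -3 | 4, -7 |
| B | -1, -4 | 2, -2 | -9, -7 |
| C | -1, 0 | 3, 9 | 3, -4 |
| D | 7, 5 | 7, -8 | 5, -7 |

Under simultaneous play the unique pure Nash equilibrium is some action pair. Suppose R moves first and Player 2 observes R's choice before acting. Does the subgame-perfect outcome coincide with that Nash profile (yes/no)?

yes

Solve by backward induction (R leads).
- A: Player 2 compares 8, -3, -7 and picks c1; R would get -2.
- B: Player 2 compares -4, -2, -7 and picks c2; R would get 2.
- C: Player 2 compares 0, 9, -4 and picks c2; R would get 3.
- D: Player 2 compares 5, -8, -7 and picks c1; R would get 7.
Among -2, 2, 3, 7, the best is 7 at D. Subgame-perfect outcome: (D, c1) with payoffs (7, 5).
Now find the simultaneous Nash equilibrium.
R's best replies: c1→D; c2→D; c3→D.
Player 2's best replies: A→c1; B→c2; C→c2; D→c1.
The unique mutual best reply is (D, c1), giving (7, 5).
Sequential outcome (D, c1) coincides with the Nash profile (D, c1).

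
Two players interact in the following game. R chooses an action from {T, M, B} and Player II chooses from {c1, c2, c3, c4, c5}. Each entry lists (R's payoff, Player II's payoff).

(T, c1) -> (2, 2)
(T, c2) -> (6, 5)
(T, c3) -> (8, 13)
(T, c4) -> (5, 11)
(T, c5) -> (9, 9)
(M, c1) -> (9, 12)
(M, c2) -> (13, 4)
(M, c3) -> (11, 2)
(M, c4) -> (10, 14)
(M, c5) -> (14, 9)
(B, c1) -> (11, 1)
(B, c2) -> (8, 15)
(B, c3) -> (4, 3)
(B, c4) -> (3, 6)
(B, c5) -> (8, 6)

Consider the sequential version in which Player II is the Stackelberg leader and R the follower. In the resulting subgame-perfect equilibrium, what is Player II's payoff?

Backward induction with Player II moving first.
- c1: BR = B, leader payoff 1.
- c2: BR = M, leader payoff 4.
- c3: BR = M, leader payoff 2.
- c4: BR = M, leader payoff 14.
- c5: BR = M, leader payoff 9.
Maximizing over 1, 4, 2, 14, 9, Player II chooses c4. Subgame-perfect outcome: (M, c4) with payoffs (10, 14).

14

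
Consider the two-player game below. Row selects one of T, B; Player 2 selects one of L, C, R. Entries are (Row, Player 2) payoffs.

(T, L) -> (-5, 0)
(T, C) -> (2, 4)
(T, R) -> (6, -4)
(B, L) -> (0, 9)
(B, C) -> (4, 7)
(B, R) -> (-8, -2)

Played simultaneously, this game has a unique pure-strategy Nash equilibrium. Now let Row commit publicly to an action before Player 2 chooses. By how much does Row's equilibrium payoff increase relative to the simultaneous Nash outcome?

2

Work backward from Player 2's decision.
- T: Player 2 compares 0, 4, -4 and picks C; Row would get 2.
- B: Player 2 compares 9, 7, -2 and picks L; Row would get 0.
Among 2, 0, the best is 2 at T. Subgame-perfect outcome: (T, C) with payoffs (2, 4).
Under simultaneous play:
Row's best replies: L→B; C→B; R→T.
Player 2's best replies: T→C; B→L.
Only (B, L) has each player best-responding; Nash payoffs (0, 9).
Row's commitment gain: 2 − 0 = 2.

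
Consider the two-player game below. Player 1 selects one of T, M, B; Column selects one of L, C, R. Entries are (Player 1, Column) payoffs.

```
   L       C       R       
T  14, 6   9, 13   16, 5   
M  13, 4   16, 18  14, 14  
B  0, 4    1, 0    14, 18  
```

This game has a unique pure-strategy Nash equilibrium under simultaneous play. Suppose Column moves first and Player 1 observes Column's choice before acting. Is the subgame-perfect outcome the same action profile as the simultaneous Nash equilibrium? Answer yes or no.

Solve by backward induction (Column leads).
- L → Player 1 plays T (best of 14, 13, 0); Column gets 6.
- C → Player 1 plays M (best of 9, 16, 1); Column gets 18.
- R → Player 1 plays T (best of 16, 14, 14); Column gets 5.
Column's induced payoffs are 6, 18, 5, so Column commits to C. Subgame-perfect outcome: (M, C) with payoffs (16, 18).
Now find the simultaneous Nash equilibrium.
Player 1's best replies: L→T; C→M; R→T.
Column's best replies: T→C; M→C; B→R.
The unique mutual best reply is (M, C), giving (16, 18).
Sequential outcome (M, C) coincides with the Nash profile (M, C).

yes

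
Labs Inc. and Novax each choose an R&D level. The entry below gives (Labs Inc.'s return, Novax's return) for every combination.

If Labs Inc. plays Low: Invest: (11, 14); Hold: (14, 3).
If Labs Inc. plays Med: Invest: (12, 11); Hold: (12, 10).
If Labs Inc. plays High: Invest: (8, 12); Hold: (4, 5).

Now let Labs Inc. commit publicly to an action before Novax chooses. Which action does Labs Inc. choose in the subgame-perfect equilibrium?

Backward induction with Labs Inc. moving first.
- Low: BR = Invest, leader payoff 11.
- Med: BR = Invest, leader payoff 12.
- High: BR = Invest, leader payoff 8.
Maximizing over 11, 12, 8, Labs Inc. chooses Med. Subgame-perfect outcome: (Med, Invest) with payoffs (12, 11).

Med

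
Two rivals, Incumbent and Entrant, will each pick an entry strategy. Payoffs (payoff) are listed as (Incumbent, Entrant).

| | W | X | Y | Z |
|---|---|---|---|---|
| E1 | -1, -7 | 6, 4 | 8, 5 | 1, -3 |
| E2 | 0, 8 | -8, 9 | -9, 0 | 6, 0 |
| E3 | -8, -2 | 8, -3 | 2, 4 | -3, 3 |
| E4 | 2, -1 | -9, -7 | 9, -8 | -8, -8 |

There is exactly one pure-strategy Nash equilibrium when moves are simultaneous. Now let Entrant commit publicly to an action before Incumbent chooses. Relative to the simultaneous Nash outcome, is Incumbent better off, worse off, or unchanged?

Incumbent best-responds to each possible Entrant move:
- W: Incumbent compares -1, 0, -8, 2 and picks E4; Entrant would get -1.
- X: Incumbent compares 6, -8, 8, -9 and picks E3; Entrant would get -3.
- Y: Incumbent compares 8, -9, 2, 9 and picks E4; Entrant would get -8.
- Z: Incumbent compares 1, 6, -3, -8 and picks E2; Entrant would get 0.
Among -1, -3, -8, 0, the best is 0 at Z. Subgame-perfect outcome: (E2, Z) with payoffs (6, 0).
For the simultaneous game, intersect best replies.
Incumbent's best replies: W→E4; X→E3; Y→E4; Z→E2.
Entrant's best replies: E1→Y; E2→X; E3→Y; E4→W.
Only (E4, W) has each player best-responding; Nash payoffs (2, -1).
Incumbent earns 6 sequentially versus 2 at the Nash outcome: better off.

better off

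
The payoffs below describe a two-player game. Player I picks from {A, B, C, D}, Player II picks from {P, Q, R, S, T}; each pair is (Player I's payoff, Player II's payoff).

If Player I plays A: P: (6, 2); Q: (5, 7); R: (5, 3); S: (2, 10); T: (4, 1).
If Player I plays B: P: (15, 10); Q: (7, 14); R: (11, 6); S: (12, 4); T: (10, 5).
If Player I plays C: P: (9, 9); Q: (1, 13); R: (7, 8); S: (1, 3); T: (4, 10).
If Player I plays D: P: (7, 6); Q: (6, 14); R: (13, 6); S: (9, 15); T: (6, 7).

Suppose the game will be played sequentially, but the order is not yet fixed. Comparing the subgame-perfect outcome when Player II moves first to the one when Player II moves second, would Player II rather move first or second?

If Player I leads: Player II's best replies are A→S, B→Q, C→Q, D→S; Player I's induced payoffs 2, 7, 1, 9; outcome (D, S), payoffs (9, 15).
If Player II leads: Player I's best replies are P→B, Q→B, R→D, S→B, T→B; Player II's induced payoffs 10, 14, 6, 4, 5; outcome (B, Q), payoffs (7, 14).
Player II gets 14 moving first and 15 moving second, so Player II prefers to move second.

second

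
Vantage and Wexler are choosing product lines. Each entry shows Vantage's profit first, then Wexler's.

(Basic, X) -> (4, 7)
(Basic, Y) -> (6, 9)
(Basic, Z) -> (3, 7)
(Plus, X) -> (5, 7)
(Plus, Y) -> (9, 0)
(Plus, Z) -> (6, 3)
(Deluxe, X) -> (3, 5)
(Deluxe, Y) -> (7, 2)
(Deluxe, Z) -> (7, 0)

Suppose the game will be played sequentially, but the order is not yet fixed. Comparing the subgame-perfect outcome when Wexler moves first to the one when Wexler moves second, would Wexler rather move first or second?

If Vantage leads: Wexler's best replies are Basic→Y, Plus→X, Deluxe→X; Vantage's induced payoffs 6, 5, 3; outcome (Basic, Y), payoffs (6, 9).
If Wexler leads: Vantage's best replies are X→Plus, Y→Plus, Z→Deluxe; Wexler's induced payoffs 7, 0, 0; outcome (Plus, X), payoffs (5, 7).
Wexler gets 7 moving first and 9 moving second, so Wexler prefers to move second.

second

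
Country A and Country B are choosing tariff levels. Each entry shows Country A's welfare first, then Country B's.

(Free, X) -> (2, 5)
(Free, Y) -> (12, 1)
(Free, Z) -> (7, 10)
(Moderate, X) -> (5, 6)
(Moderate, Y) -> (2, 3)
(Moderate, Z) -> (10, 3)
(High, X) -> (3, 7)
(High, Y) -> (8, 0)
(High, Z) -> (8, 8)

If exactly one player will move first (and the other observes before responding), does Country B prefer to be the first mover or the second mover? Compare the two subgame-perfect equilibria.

second

If Country A leads: Country B's best replies are Free→Z, Moderate→X, High→Z; Country A's induced payoffs 7, 5, 8; outcome (High, Z), payoffs (8, 8).
If Country B leads: Country A's best replies are X→Moderate, Y→Free, Z→Moderate; Country B's induced payoffs 6, 1, 3; outcome (Moderate, X), payoffs (5, 6).
Country B gets 6 moving first and 8 moving second, so Country B prefers to move second.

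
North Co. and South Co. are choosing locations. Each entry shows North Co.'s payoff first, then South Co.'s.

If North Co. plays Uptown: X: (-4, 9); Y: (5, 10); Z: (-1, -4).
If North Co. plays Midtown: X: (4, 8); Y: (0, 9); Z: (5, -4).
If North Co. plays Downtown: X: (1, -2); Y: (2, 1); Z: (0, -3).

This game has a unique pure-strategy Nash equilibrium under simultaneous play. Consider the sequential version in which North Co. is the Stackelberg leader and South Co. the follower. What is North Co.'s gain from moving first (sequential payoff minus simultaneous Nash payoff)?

Solve by backward induction (North Co. leads).
- Uptown: BR = Y, leader payoff 5.
- Midtown: BR = Y, leader payoff 0.
- Downtown: BR = Y, leader payoff 2.
Among 5, 0, 2, the best is 5 at Uptown. Subgame-perfect outcome: (Uptown, Y) with payoffs (5, 10).
For the simultaneous game, intersect best replies.
North Co.'s best replies: X→Midtown; Y→Uptown; Z→Midtown.
South Co.'s best replies: Uptown→Y; Midtown→Y; Downtown→Y.
Only (Uptown, Y) has each player best-responding; Nash payoffs (5, 10).
North Co.'s commitment gain: 5 − 5 = 0.

0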